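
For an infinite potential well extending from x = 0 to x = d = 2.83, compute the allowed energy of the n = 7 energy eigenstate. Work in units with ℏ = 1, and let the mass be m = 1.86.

E = 16.2

Requiring ψ(0) = ψ(d) = 0 quantises k = nπ/d, hence E_n = ℏ²k²/2m = n²π²ℏ²/(2md²).
E_7 = 7² × π² / (2 × 1.86 × 2.83²) = 16.23.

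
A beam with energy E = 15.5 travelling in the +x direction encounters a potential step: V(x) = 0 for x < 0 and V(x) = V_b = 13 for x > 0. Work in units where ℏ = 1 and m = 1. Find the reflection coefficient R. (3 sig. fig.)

R = 0.182

On each side the TISE gives plane waves with k = √(2m(E − V))/ℏ: k₁ = √(2·1·15.5) = 5.568, k₂ = √(2·1·2.5) = 2.236.
Matching ψ and ψ′ at x = 0 gives r = (k₁ − k₂)/(k₁ + k₂), so R = r² = 0.1823 and T = 1 − R = 0.8177.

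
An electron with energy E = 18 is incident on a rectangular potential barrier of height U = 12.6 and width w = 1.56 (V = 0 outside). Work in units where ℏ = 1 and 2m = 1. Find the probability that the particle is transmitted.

Above the barrier the interior wavenumber is k₂ = √(2m(E − U))/ℏ = 2.324, giving phase k₂w = 3.625.
T = [1 + U² sin²(k₂w) / (4E(E − U))]⁻¹ = 1/1.088 = 0.919.

T = 0.919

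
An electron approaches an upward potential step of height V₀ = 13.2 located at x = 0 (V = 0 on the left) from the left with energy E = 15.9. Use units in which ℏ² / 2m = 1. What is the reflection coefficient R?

On each side the TISE gives plane waves with k = √(2m(E − V))/ℏ: k₁ = √(2·½·15.9) = 3.987, k₂ = √(2·½·2.7) = 1.643.
Matching ψ and ψ′ at x = 0 gives r = (k₁ − k₂)/(k₁ + k₂), so R = r² = 0.1733 and T = 1 − R = 0.8267.

R = 0.173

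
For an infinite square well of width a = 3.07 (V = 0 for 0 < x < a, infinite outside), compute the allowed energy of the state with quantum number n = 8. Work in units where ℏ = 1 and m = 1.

E = 33.5

The infinite-well eigenfunctions ψ_n = √(2/a) sin(nπx/a) vanish at both walls, giving E_n = n²π²ℏ²/(2ma²).
E_8 = 8² × π² / (2 × 1 × 3.07²) = 33.51.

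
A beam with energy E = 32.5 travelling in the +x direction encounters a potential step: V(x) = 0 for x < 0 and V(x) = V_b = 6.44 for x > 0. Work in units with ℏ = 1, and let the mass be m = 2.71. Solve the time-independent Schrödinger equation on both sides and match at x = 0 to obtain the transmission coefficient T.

On each side the TISE gives plane waves with k = √(2m(E − V))/ℏ: k₁ = √(2·2.71·32.5) = 13.27, k₂ = √(2·2.71·26.06) = 11.88.
Matching ψ and ψ′ at x = 0 gives r = (k₁ − k₂)/(k₁ + k₂), so R = r² = 0.003042 and T = 1 − R = 0.9970.

T = 0.997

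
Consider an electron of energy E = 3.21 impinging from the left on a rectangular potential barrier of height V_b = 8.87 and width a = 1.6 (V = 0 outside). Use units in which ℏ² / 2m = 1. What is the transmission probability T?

T = 0.00182

Since E < V_b the interior solution is evanescent with decay constant κ = √(2m(V_b − E))/ℏ = 2.379.
κa = 3.807, sinh(κa) = 22.49.
The exact tunnelling result is T⁻¹ = 1 + V_b² sinh²(κa) / [4E(V_b − E)] = 548.4, so T = 0.00182.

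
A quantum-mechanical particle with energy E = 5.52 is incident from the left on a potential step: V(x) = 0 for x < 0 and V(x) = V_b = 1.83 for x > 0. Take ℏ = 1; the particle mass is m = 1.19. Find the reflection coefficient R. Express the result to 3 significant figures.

On each side the TISE gives plane waves with k = √(2m(E − V))/ℏ: k₁ = √(2·1.19·5.52) = 3.625, k₂ = √(2·1.19·3.69) = 2.963.
Continuity of ψ and ψ′ at the step yields the reflection amplitude r = (k₁ − k₂)/(k₁ + k₂) = 0.1003; thus R = |r|² = 0.01007, T = 0.9899.

R = 0.0101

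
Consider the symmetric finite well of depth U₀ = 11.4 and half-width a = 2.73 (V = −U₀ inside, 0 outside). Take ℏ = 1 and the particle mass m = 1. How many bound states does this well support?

Define the well-strength parameter z₀ = (a/ℏ)√(2mU₀) = 2.73 × √(2·1·11.4) = 13.04.
A new bound state (alternating even/odd) appears each time z₀ passes a multiple of π/2, so N = ⌊2z₀/π⌋ + 1 = ⌊8.299⌋ + 1 = 9.

N = 9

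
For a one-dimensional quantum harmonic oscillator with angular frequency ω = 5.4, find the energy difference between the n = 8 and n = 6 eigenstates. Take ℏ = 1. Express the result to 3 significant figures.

ΔE = 10.8

E_n = ℏω(n + ½), so ΔE = (8 − 6) ℏω = 2 × 5.4 = 10.80.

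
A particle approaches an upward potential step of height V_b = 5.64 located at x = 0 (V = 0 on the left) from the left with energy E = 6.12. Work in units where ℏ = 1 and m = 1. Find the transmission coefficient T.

T = 0.684

The wavenumbers are k₁ = √(2mE)/ℏ = 3.499 on the left and k₂ = √(2m(E − V_b))/ℏ = 0.9798 on the right.
Matching ψ and ψ′ at x = 0 gives r = (k₁ − k₂)/(k₁ + k₂), so R = r² = 0.3163 and T = 1 − R = 0.6837.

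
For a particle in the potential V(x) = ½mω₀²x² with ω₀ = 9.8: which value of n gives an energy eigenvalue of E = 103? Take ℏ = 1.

Invert E_n = (n + ½)ℏω₀: n = E/ℏω₀ − ½ = 10.010, so n = 10.

n = 10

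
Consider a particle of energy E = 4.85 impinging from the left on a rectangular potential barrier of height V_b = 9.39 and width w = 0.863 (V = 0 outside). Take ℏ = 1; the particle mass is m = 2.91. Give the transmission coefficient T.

Since E < V_b the interior solution is evanescent with decay constant κ = √(2m(V_b − E))/ℏ = 5.140.
κw = 4.436, sinh(κw) = 42.22.
The exact tunnelling result is T⁻¹ = 1 + V_b² sinh²(κw) / [4E(V_b − E)] = 1785, so T = 0.000560.

T = 0.000560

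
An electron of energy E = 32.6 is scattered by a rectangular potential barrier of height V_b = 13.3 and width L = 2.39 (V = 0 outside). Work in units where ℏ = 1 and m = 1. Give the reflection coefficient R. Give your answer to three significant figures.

R = 0.0387

Above the barrier the interior wavenumber is k₂ = √(2m(E − V_b))/ℏ = 6.213, giving phase k₂L = 14.85.
Matching at both interfaces gives T⁻¹ = 1 + V_b² sin²(k₂L) / [4E(E − V_b)] = 1.040, hence T = 0.961.
R = 1 − T = 0.0387.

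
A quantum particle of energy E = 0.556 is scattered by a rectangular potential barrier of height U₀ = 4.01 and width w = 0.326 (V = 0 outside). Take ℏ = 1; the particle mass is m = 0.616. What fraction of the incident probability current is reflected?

R = 0.523

E < U₀: inside the barrier ψ ∝ e^{±κx} with κ = √(2m(U₀ − E))/ℏ = 2.063.
κw = 0.6725, sinh(κw) = 0.7243.
Matching ψ, ψ′ at both faces gives T = [1 + U₀² sinh²(κw) / (4E(U₀ − E))]⁻¹ = 1/2.098 = 0.477.
R = 1 − T = 0.523.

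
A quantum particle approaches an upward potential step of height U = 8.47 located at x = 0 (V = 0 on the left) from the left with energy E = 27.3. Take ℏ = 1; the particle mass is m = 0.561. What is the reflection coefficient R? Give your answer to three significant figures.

R = 0.00857

On each side the TISE gives plane waves with k = √(2m(E − V))/ℏ: k₁ = √(2·0.561·27.3) = 5.534, k₂ = √(2·0.561·18.83) = 4.596.
Matching ψ and ψ′ at x = 0 gives r = (k₁ − k₂)/(k₁ + k₂), so R = r² = 0.008573 and T = 1 − R = 0.9914.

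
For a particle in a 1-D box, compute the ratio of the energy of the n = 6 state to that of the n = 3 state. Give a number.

4

E_n = n²π²ℏ²/(2mL²) so the ratio is n₂²/n₁² = 36/9 = 4.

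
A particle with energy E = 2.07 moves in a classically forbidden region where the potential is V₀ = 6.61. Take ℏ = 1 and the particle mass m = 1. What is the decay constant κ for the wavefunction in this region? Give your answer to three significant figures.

Since E < V₀ the TISE in this region is ψ'' = κ²ψ with κ = √(2m(V₀ − E))/ℏ.
κ = √(2 × 1 × 4.54) = 3.013.

κ = 3.01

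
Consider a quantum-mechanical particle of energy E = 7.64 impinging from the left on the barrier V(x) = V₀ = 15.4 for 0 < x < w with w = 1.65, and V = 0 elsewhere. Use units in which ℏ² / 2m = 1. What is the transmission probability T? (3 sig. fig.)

T = 0.000407

Since E < V₀ the interior solution is evanescent with decay constant κ = √(2m(V₀ − E))/ℏ = 2.786.
κw = 4.596, sinh(κw) = 49.56.
The exact tunnelling result is T⁻¹ = 1 + V₀² sinh²(κw) / [4E(V₀ − E)] = 2457, so T = 0.000407.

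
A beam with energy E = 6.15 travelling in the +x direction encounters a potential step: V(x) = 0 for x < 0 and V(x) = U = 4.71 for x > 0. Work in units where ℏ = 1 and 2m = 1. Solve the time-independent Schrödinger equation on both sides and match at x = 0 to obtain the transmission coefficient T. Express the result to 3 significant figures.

The wavenumbers are k₁ = √(2mE)/ℏ = 2.480 on the left and k₂ = √(2m(E − U))/ℏ = 1.200 on the right.
Matching ψ and ψ′ at x = 0 gives r = (k₁ − k₂)/(k₁ + k₂), so R = r² = 0.1210 and T = 1 − R = 0.8790.

T = 0.879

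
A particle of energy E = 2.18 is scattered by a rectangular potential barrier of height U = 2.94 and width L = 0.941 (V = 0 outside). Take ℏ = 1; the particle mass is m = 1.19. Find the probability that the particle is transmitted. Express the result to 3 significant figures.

T = 0.224

Since E < U the interior solution is evanescent with decay constant κ = √(2m(U − E))/ℏ = 1.345.
κL = 1.266, sinh(κL) = 1.632.
The exact tunnelling result is T⁻¹ = 1 + U² sinh²(κL) / [4E(U − E)] = 4.472, so T = 0.224.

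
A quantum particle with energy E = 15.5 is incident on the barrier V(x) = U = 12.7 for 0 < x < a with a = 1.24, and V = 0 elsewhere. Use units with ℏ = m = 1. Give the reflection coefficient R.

E > U: inside the barrier k₂ = √(2m(E − U))/ℏ = 2.366, k₂a = 2.934.
T = [1 + U² sin²(k₂a) / (4E(E − U))]⁻¹ = 1/1.039 = 0.962.
R = 1 − T = 0.0378.

R = 0.0378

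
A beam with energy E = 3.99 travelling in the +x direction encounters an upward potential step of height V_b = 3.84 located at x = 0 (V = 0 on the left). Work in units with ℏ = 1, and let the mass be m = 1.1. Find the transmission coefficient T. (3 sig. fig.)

The wavenumbers are k₁ = √(2mE)/ℏ = 2.963 on the left and k₂ = √(2m(E − V_b))/ℏ = 0.5745 on the right.
Continuity of ψ and ψ′ at the step yields the reflection amplitude r = (k₁ − k₂)/(k₁ + k₂) = 0.6752; thus R = |r|² = 0.4559, T = 0.5441.

T = 0.544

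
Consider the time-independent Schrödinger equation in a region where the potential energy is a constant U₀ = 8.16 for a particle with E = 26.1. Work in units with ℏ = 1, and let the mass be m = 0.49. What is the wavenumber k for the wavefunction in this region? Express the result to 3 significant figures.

k = 4.19

With E > U₀ the solution is oscillatory, ψ ∝ e^{±ikx} with k = √(2m(E − U₀))/ℏ.
k = √(2 × 0.49 × 17.94) = 4.193.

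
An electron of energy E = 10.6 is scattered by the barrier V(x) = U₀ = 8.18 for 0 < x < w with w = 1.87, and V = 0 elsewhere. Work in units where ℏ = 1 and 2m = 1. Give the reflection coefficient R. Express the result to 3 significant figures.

Above the barrier the interior wavenumber is k₂ = √(2m(E − U₀))/ℏ = 1.556, giving phase k₂w = 2.909.
T = [1 + U₀² sin²(k₂w) / (4E(E − U₀))]⁻¹ = 1/1.035 = 0.967.
R = 1 − T = 0.0335.

R = 0.0335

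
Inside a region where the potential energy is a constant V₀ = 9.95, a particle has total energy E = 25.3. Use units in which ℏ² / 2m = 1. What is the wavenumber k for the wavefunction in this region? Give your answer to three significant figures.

With E > V₀ the solution is oscillatory, ψ ∝ e^{±ikx} with k = √(2m(E − V₀))/ℏ.
k = √(2 × 0.5 × 15.35) = 3.918.

k = 3.92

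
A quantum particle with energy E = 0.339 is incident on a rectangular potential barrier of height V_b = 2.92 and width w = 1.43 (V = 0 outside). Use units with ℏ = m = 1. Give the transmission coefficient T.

T = 0.00247

E < V_b: inside the barrier ψ ∝ e^{±κx} with κ = √(2m(V_b − E))/ℏ = 2.272.
κw = 3.249, sinh(κw) = 12.86.
The exact tunnelling result is T⁻¹ = 1 + V_b² sinh²(κw) / [4E(V_b − E)] = 404.1, so T = 0.00247.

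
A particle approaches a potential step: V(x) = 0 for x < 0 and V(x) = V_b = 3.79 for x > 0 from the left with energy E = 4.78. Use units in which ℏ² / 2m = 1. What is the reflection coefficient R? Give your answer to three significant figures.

R = 0.140

The wavenumbers are k₁ = √(2mE)/ℏ = 2.186 on the left and k₂ = √(2m(E − V_b))/ℏ = 0.9950 on the right.
Continuity of ψ and ψ′ at the step yields the reflection amplitude r = (k₁ − k₂)/(k₁ + k₂) = 0.3745; thus R = |r|² = 0.1402, T = 0.8598.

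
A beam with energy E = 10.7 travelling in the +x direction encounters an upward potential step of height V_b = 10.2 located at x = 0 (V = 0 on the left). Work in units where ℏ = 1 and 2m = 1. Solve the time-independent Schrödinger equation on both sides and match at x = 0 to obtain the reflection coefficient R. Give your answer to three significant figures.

The wavenumbers are k₁ = √(2mE)/ℏ = 3.271 on the left and k₂ = √(2m(E − V_b))/ℏ = 0.7071 on the right.
Matching ψ and ψ′ at x = 0 gives r = (k₁ − k₂)/(k₁ + k₂), so R = r² = 0.4154 and T = 1 − R = 0.5846.

R = 0.415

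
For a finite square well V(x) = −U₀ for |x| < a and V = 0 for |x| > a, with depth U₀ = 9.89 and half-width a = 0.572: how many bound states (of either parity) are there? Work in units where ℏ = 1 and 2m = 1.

The dimensionless depth is z₀ = a√(2mU₀)/ℏ = 0.572 × √(9.890) = 1.799.
A new bound state (alternating even/odd) appears each time z₀ passes a multiple of π/2, so N = ⌊2z₀/π⌋ + 1 = ⌊1.145⌋ + 1 = 2.

N = 2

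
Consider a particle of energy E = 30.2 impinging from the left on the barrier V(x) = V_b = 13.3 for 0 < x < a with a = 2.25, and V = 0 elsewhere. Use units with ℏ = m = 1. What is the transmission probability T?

T = 0.979

Above the barrier the interior wavenumber is k₂ = √(2m(E − V_b))/ℏ = 5.814, giving phase k₂a = 13.08.
T = [1 + V_b² sin²(k₂a) / (4E(E − V_b))]⁻¹ = 1/1.021 = 0.979.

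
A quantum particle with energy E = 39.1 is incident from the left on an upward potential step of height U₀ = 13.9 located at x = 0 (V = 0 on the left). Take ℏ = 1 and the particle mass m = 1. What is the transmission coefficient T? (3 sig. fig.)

On each side the TISE gives plane waves with k = √(2m(E − V))/ℏ: k₁ = √(2·1·39.1) = 8.843, k₂ = √(2·1·25.2) = 7.099.
Matching ψ and ψ′ at x = 0 gives r = (k₁ − k₂)/(k₁ + k₂), so R = r² = 0.01196 and T = 1 − R = 0.9880.

T = 0.988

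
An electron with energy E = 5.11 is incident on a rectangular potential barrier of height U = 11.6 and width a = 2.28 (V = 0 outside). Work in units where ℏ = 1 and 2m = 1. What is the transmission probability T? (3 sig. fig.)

E < U: inside the barrier ψ ∝ e^{±κx} with κ = √(2m(U − E))/ℏ = 2.548.
κa = 5.808, sinh(κa) = 166.5.
Matching ψ, ψ′ at both faces gives T = [1 + U² sinh²(κa) / (4E(U − E))]⁻¹ = 1/28140 = 0.0000355.

T = 0.0000355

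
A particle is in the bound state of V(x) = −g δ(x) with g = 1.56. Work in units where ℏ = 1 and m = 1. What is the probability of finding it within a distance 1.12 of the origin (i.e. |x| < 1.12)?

The normalised bound state is ψ = √κ e^{−κ|x|} with κ = mg/ℏ² = 1.560.
P(|x| < d) = ∫_{−d}^{d} κ e^{−2κ|x|} dx = 1 − e^{−2κd} = 1 − e^{−3.494} = 0.9696.

P = 0.970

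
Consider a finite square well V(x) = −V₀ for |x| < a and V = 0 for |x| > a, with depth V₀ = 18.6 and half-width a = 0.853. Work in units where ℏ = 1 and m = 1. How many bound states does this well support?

Define the well-strength parameter z₀ = (a/ℏ)√(2mV₀) = 0.853 × √(2·1·18.6) = 5.203.
A new bound state (alternating even/odd) appears each time z₀ passes a multiple of π/2, so N = ⌊2z₀/π⌋ + 1 = ⌊3.312⌋ + 1 = 4.

N = 4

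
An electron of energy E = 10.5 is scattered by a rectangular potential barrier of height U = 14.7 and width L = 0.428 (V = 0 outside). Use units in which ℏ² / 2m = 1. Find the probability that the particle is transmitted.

Since E < U the interior solution is evanescent with decay constant κ = √(2m(U − E))/ℏ = 2.049.
κL = 0.8771, sinh(κL) = 0.9940.
Matching ψ, ψ′ at both faces gives T = [1 + U² sinh²(κL) / (4E(U − E))]⁻¹ = 1/2.210 = 0.452.

T = 0.452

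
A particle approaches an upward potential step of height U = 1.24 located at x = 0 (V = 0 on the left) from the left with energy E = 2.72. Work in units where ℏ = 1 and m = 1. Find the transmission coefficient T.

T = 0.977

On each side the TISE gives plane waves with k = √(2m(E − V))/ℏ: k₁ = √(2·1·2.72) = 2.332, k₂ = √(2·1·1.48) = 1.720.
Matching ψ and ψ′ at x = 0 gives r = (k₁ − k₂)/(k₁ + k₂), so R = r² = 0.02280 and T = 1 − R = 0.9772.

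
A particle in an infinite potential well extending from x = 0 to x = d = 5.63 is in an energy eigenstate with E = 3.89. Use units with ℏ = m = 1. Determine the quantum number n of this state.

n = 5

From E_n = n²π²ℏ²/(2md²) invert to n = √(2md²E)/(πℏ).
n = (5.63/π) × √(2 × 1 × 3.89) = 4.999 → n = 5.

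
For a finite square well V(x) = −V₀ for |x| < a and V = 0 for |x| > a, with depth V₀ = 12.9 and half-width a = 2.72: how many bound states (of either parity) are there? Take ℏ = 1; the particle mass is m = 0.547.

N = 7

The dimensionless depth is z₀ = a√(2mV₀)/ℏ = 2.72 × √(14.11) = 10.22.
A new bound state (alternating even/odd) appears each time z₀ passes a multiple of π/2, so N = ⌊2z₀/π⌋ + 1 = ⌊6.505⌋ + 1 = 7.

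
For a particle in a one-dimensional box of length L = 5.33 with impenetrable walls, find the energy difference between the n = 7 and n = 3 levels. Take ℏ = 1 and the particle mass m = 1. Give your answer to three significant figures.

ΔE = 6.95

E_n = n²π²ℏ²/(2mL²), so ΔE = (7² − 3²) π²ℏ²/(2mL²).
ΔE = 40 × π² / (2 × 1 × 5.33²) = 6.948.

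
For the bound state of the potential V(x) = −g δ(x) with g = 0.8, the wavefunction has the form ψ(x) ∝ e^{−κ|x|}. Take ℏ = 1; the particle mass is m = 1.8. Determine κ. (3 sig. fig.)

κ = 1.44

Integrating the TISE across x = 0 gives the cusp condition ψ'(0⁺) − ψ'(0⁻) = −(2mg/ℏ²)ψ(0).
With ψ ∝ e^{−κ|x|} this yields −2κ = −2mg/ℏ², so κ = mg/ℏ² = 1.440.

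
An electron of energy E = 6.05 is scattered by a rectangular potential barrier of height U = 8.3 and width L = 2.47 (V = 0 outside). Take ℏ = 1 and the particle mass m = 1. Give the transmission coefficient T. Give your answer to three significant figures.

Since E < U the interior solution is evanescent with decay constant κ = √(2m(U − E))/ℏ = 2.121.
κL = 5.240, sinh(κL) = 94.30.
The exact tunnelling result is T⁻¹ = 1 + U² sinh²(κL) / [4E(U − E)] = 11250, so T = 0.0000889.

T = 0.0000889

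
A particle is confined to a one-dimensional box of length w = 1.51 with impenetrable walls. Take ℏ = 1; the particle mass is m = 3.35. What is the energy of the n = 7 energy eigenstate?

E = 31.7

Requiring ψ(0) = ψ(w) = 0 quantises k = nπ/w, hence E_n = ℏ²k²/2m = n²π²ℏ²/(2mw²).
E_7 = 7² × π² / (2 × 3.35 × 1.51²) = 31.66.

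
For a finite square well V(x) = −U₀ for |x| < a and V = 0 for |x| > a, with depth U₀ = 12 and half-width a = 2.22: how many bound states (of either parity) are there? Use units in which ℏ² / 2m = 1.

N = 5

The dimensionless depth is z₀ = a√(2mU₀)/ℏ = 2.22 × √(12.00) = 7.690.
A new bound state (alternating even/odd) appears each time z₀ passes a multiple of π/2, so N = ⌊2z₀/π⌋ + 1 = ⌊4.896⌋ + 1 = 5.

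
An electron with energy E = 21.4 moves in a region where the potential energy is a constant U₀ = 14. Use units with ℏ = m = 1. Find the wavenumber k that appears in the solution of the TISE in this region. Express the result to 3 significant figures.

With E > U₀ the solution is oscillatory, ψ ∝ e^{±ikx} with k = √(2m(E − U₀))/ℏ.
k = √(2 × 1 × 7.4) = 3.847.

k = 3.85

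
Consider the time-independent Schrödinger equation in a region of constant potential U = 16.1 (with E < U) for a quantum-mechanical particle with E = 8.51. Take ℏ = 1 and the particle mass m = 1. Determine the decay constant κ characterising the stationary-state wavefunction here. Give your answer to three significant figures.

Since E < U the TISE in this region is ψ'' = κ²ψ with κ = √(2m(U − E))/ℏ.
κ = √(2 × 1 × 7.59) = 3.896.

κ = 3.90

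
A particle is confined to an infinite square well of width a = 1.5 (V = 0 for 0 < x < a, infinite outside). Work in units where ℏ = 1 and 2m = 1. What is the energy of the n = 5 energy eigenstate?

E = 110

The infinite-well eigenfunctions ψ_n = √(2/a) sin(nπx/a) vanish at both walls, giving E_n = n²π²ℏ²/(2ma²).
E_5 = 5² × π² / (2 × 0.5 × 1.5²) = 109.7.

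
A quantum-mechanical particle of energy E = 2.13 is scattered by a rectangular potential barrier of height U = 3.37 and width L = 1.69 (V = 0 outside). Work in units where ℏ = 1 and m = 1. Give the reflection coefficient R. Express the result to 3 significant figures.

E < U: inside the barrier ψ ∝ e^{±κx} with κ = √(2m(U − E))/ℏ = 1.575.
κL = 2.661, sinh(κL) = 7.123.
The exact tunnelling result is T⁻¹ = 1 + U² sinh²(κL) / [4E(U − E)] = 55.55, so T = 0.0180.
R = 1 − T = 0.982.

R = 0.982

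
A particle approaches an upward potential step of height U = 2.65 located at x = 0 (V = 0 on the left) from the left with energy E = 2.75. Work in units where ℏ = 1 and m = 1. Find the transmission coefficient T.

The wavenumbers are k₁ = √(2mE)/ℏ = 2.345 on the left and k₂ = √(2m(E − U))/ℏ = 0.4472 on the right.
Continuity of ψ and ψ′ at the step yields the reflection amplitude r = (k₁ − k₂)/(k₁ + k₂) = 0.6797; thus R = |r|² = 0.4620, T = 0.5380.

T = 0.538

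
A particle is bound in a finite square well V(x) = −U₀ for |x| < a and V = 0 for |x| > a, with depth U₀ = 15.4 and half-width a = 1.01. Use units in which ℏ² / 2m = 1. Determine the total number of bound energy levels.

N = 3

The dimensionless depth is z₀ = a√(2mU₀)/ℏ = 1.01 × √(15.40) = 3.964.
The even/odd transcendental equations gain one root per π/2 in z₀, giving N = 1 + ⌊2z₀/π⌋ = 1 + ⌊2.523⌋ = 3.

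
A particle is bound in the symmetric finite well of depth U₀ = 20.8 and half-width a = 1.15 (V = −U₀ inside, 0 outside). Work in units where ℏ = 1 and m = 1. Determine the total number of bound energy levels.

N = 5

The dimensionless depth is z₀ = a√(2mU₀)/ℏ = 1.15 × √(41.60) = 7.417.
The even/odd transcendental equations gain one root per π/2 in z₀, giving N = 1 + ⌊2z₀/π⌋ = 1 + ⌊4.722⌋ = 5.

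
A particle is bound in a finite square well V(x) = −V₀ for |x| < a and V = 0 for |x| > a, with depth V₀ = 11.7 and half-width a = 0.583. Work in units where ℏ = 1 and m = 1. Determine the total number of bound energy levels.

The dimensionless depth is z₀ = a√(2mV₀)/ℏ = 0.583 × √(23.40) = 2.820.
The even/odd transcendental equations gain one root per π/2 in z₀, giving N = 1 + ⌊2z₀/π⌋ = 1 + ⌊1.795⌋ = 2.

N = 2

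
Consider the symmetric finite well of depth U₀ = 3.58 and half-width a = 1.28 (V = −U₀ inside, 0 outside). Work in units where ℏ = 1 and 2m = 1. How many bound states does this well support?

N = 2

The dimensionless depth is z₀ = a√(2mU₀)/ℏ = 1.28 × √(3.580) = 2.422.
The even/odd transcendental equations gain one root per π/2 in z₀, giving N = 1 + ⌊2z₀/π⌋ = 1 + ⌊1.542⌋ = 2.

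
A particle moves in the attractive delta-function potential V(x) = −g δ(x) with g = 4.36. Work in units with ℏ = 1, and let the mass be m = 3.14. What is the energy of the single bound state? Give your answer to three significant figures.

The bound state is ψ(x) = √κ e^{−κ|x|}. The derivative jump ψ'(0⁺) − ψ'(0⁻) = −(2mg/ℏ²)ψ(0) fixes κ = mg/ℏ² = 13.69.
Then E = −ℏ²κ²/(2m) = −mg²/(2ℏ²) = -29.85.

E = -29.8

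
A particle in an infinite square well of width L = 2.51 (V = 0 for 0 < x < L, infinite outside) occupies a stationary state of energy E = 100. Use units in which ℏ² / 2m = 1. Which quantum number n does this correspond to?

From E_n = n²π²ℏ²/(2mL²) invert to n = √(2mL²E)/(πℏ).
n = (2.51/π) × √(2 × 0.5 × 100) = 7.990 → n = 8.

n = 8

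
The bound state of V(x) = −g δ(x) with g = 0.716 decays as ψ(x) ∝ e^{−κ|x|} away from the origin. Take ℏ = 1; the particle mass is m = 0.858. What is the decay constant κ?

Integrate −(ℏ²/2m)ψ'' − gδ(x)ψ = Eψ from −ε to +ε: the ψ'' term gives ψ'(0⁺) − ψ'(0⁻) and the δ term gives −(2mg/ℏ²)ψ(0).
With ψ ∝ e^{−κ|x|} this yields −2κ = −2mg/ℏ², so κ = mg/ℏ² = 0.6143.

κ = 0.614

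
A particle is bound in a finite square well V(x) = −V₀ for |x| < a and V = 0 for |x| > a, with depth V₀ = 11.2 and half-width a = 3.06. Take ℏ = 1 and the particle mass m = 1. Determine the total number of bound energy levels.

The dimensionless depth is z₀ = a√(2mV₀)/ℏ = 3.06 × √(22.40) = 14.48.
The even/odd transcendental equations gain one root per π/2 in z₀, giving N = 1 + ⌊2z₀/π⌋ = 1 + ⌊9.220⌋ = 10.

N = 10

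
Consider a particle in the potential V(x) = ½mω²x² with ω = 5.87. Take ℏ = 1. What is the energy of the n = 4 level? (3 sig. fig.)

The oscillator eigenvalues are E_n = ℏω(n + ½), so E_4 = 5.87 × 4.5 = 26.42.

E = 26.4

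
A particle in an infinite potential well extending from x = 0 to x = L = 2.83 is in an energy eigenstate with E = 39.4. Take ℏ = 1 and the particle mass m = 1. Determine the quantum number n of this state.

From E_n = n²π²ℏ²/(2mL²) invert to n = √(2mL²E)/(πℏ).
n = (2.83/π) × √(2 × 1 × 39.4) = 7.996 → n = 8.

n = 8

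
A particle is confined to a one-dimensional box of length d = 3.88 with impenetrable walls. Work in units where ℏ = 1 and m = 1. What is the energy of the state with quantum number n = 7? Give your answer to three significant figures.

Requiring ψ(0) = ψ(d) = 0 quantises k = nπ/d, hence E_n = ℏ²k²/2m = n²π²ℏ²/(2md²).
E_7 = 7² × π² / (2 × 1 × 3.88²) = 16.06.

E = 16.1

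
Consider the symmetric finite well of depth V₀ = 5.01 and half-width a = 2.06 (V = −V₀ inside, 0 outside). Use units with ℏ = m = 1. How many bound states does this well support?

N = 5

The dimensionless depth is z₀ = a√(2mV₀)/ℏ = 2.06 × √(10.02) = 6.521.
The even/odd transcendental equations gain one root per π/2 in z₀, giving N = 1 + ⌊2z₀/π⌋ = 1 + ⌊4.151⌋ = 5.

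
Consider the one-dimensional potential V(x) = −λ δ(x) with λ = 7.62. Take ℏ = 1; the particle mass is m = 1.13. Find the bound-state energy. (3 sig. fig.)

The bound state is ψ(x) = √κ e^{−κ|x|}. The derivative jump ψ'(0⁺) − ψ'(0⁻) = −(2mλ/ℏ²)ψ(0) fixes κ = mλ/ℏ² = 8.611.
Then E = −ℏ²κ²/(2m) = −mλ²/(2ℏ²) = -32.81.

E = -32.8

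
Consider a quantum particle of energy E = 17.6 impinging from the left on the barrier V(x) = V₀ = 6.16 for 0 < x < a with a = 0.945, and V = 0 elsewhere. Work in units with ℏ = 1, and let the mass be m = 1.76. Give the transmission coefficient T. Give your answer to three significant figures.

T = 0.996

E > V₀: inside the barrier k₂ = √(2m(E − V₀))/ℏ = 6.346, k₂a = 5.997.
T = [1 + V₀² sin²(k₂a) / (4E(E − V₀))]⁻¹ = 1/1.004 = 0.996.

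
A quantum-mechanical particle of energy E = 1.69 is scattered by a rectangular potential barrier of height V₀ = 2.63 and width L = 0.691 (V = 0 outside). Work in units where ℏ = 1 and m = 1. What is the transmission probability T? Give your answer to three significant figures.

T = 0.433

E < V₀: inside the barrier ψ ∝ e^{±κx} with κ = √(2m(V₀ − E))/ℏ = 1.371.
κL = 0.9475, sinh(κL) = 1.096.
The exact tunnelling result is T⁻¹ = 1 + V₀² sinh²(κL) / [4E(V₀ − E)] = 2.307, so T = 0.433.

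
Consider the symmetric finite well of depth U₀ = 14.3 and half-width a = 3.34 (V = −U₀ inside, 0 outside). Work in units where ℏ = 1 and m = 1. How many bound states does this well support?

Define the well-strength parameter z₀ = (a/ℏ)√(2mU₀) = 3.34 × √(2·1·14.3) = 17.86.
A new bound state (alternating even/odd) appears each time z₀ passes a multiple of π/2, so N = ⌊2z₀/π⌋ + 1 = ⌊11.37⌋ + 1 = 12.

N = 12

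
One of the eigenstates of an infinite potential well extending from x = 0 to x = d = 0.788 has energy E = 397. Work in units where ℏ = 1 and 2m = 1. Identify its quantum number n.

n = 5

For an infinite well E_n = n²π²ℏ²/(2md²), so n = (d/πℏ)√(2mE).
n = (0.788/π) × √(2 × 0.5 × 397) = 4.998 → n = 5.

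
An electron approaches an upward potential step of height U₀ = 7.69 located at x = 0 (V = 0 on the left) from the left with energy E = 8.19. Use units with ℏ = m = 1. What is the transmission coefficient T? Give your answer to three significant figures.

T = 0.635

On each side the TISE gives plane waves with k = √(2m(E − V))/ℏ: k₁ = √(2·1·8.19) = 4.047, k₂ = √(2·1·0.5) = 1.0000.
Continuity of ψ and ψ′ at the step yields the reflection amplitude r = (k₁ − k₂)/(k₁ + k₂) = 0.6037; thus R = |r|² = 0.3645, T = 0.6355.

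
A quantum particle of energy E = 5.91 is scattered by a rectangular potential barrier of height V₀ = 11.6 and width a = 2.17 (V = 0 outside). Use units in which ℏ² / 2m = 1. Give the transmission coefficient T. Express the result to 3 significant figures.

T = 0.000128

E < V₀: inside the barrier ψ ∝ e^{±κx} with κ = √(2m(V₀ − E))/ℏ = 2.385.
κa = 5.176, sinh(κa) = 88.51.
The exact tunnelling result is T⁻¹ = 1 + V₀² sinh²(κa) / [4E(V₀ − E)] = 7837, so T = 0.000128.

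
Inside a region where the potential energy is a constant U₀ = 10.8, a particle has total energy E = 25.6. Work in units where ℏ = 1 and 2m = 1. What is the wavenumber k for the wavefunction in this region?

With E > U₀ the solution is oscillatory, ψ ∝ e^{±ikx} with k = √(2m(E − U₀))/ℏ.
k = √(2 × 0.5 × 14.8) = 3.847.

k = 3.85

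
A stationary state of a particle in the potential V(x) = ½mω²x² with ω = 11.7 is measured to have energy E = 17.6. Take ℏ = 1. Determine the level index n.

E_n = ℏω(n + ½) ⇒ n = E/(ℏω) − ½ = 17.6/11.7 − 0.5 = 1.004 → n = 1.

n = 1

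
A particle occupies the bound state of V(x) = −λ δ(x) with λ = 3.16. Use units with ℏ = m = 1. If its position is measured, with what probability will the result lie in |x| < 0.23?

The normalised bound state is ψ = √κ e^{−κ|x|} with κ = mλ/ℏ² = 3.160.
P(|x| < d) = ∫_{−d}^{d} κ e^{−2κ|x|} dx = 1 − e^{−2κd} = 1 − e^{−1.454} = 0.7663.

P = 0.766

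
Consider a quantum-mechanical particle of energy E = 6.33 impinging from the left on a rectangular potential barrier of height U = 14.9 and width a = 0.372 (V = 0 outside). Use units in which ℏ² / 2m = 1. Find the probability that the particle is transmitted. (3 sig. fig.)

T = 0.360

E < U: inside the barrier ψ ∝ e^{±κx} with κ = √(2m(U − E))/ℏ = 2.927.
κa = 1.089, sinh(κa) = 1.317.
The exact tunnelling result is T⁻¹ = 1 + U² sinh²(κa) / [4E(U − E)] = 2.776, so T = 0.360.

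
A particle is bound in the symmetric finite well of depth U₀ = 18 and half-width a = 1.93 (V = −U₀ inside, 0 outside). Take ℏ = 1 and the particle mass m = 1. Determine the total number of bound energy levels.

The dimensionless depth is z₀ = a√(2mU₀)/ℏ = 1.93 × √(36.00) = 11.58.
A new bound state (alternating even/odd) appears each time z₀ passes a multiple of π/2, so N = ⌊2z₀/π⌋ + 1 = ⌊7.372⌋ + 1 = 8.

N = 8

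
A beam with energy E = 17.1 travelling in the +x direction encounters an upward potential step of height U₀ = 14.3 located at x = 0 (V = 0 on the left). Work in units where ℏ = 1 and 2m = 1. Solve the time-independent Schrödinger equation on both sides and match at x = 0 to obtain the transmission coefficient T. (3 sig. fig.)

The wavenumbers are k₁ = √(2mE)/ℏ = 4.135 on the left and k₂ = √(2m(E − U₀))/ℏ = 1.673 on the right.
Continuity of ψ and ψ′ at the step yields the reflection amplitude r = (k₁ − k₂)/(k₁ + k₂) = 0.4238; thus R = |r|² = 0.1796, T = 0.8204.

T = 0.820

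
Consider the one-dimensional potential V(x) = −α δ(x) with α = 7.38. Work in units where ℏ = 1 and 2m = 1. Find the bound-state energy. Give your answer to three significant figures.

The bound state is ψ(x) = √κ e^{−κ|x|}. The derivative jump ψ'(0⁺) − ψ'(0⁻) = −(2mα/ℏ²)ψ(0) fixes κ = mα/ℏ² = 3.690.
Then E = −ℏ²κ²/(2m) = −mα²/(2ℏ²) = -13.62.

E = -13.6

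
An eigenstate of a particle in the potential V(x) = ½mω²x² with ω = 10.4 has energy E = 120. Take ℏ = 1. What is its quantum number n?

E_n = ℏω(n + ½) ⇒ n = E/(ℏω) − ½ = 120/10.4 − 0.5 = 11.038 → n = 11.

n = 11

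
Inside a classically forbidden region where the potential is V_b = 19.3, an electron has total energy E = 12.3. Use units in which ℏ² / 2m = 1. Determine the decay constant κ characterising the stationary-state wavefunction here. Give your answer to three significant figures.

Since E < V_b the TISE in this region is ψ'' = κ²ψ with κ = √(2m(V_b − E))/ℏ.
κ = √(2 × 0.5 × 7) = 2.646.

κ = 2.65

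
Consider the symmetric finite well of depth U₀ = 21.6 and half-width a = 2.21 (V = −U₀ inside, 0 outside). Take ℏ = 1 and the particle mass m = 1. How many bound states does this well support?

The dimensionless depth is z₀ = a√(2mU₀)/ℏ = 2.21 × √(43.20) = 14.53.
The even/odd transcendental equations gain one root per π/2 in z₀, giving N = 1 + ⌊2z₀/π⌋ = 1 + ⌊9.247⌋ = 10.

N = 10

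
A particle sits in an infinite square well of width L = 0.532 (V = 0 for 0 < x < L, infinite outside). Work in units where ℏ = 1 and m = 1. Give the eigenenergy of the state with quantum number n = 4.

The infinite-well eigenfunctions ψ_n = √(2/L) sin(nπx/L) vanish at both walls, giving E_n = n²π²ℏ²/(2mL²).
E_4 = 4² × π² / (2 × 1 × 0.532²) = 279.0.

E = 279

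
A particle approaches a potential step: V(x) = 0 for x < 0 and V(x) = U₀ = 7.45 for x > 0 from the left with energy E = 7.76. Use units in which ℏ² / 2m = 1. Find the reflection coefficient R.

R = 0.445

The wavenumbers are k₁ = √(2mE)/ℏ = 2.786 on the left and k₂ = √(2m(E − U₀))/ℏ = 0.5568 on the right.
Matching ψ and ψ′ at x = 0 gives r = (k₁ − k₂)/(k₁ + k₂), so R = r² = 0.4447 and T = 1 − R = 0.5553.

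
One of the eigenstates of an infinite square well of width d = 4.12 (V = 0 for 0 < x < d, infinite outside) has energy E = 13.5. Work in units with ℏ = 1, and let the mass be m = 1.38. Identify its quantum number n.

From E_n = n²π²ℏ²/(2md²) invert to n = √(2md²E)/(πℏ).
n = (4.12/π) × √(2 × 1.38 × 13.5) = 8.005 → n = 8.

n = 8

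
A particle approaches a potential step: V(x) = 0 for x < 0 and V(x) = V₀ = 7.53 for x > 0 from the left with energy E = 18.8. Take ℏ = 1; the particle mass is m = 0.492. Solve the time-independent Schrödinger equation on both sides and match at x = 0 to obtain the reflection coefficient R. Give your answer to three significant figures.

R = 0.0162

The wavenumbers are k₁ = √(2mE)/ℏ = 4.301 on the left and k₂ = √(2m(E − V₀))/ℏ = 3.330 on the right.
Continuity of ψ and ψ′ at the step yields the reflection amplitude r = (k₁ − k₂)/(k₁ + k₂) = 0.1272; thus R = |r|² = 0.01619, T = 0.9838.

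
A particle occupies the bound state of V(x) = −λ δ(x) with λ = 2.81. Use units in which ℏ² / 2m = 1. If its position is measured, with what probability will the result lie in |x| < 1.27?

P = 0.972

The normalised bound state is ψ = √κ e^{−κ|x|} with κ = mλ/ℏ² = 1.405.
P(|x| < d) = ∫_{−d}^{d} κ e^{−2κ|x|} dx = 1 − e^{−2κd} = 1 − e^{−3.569} = 0.9718.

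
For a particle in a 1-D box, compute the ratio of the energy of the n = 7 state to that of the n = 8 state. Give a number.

0.765625

E_n = n²π²ℏ²/(2mL²) so the ratio is n₂²/n₁² = 49/64 = 0.765625.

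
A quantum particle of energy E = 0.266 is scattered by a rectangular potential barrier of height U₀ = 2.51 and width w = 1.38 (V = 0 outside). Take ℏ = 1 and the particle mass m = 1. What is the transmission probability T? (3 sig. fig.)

E < U₀: inside the barrier ψ ∝ e^{±κx} with κ = √(2m(U₀ − E))/ℏ = 2.118.
κw = 2.924, sinh(κw) = 9.276.
The exact tunnelling result is T⁻¹ = 1 + U₀² sinh²(κw) / [4E(U₀ − E)] = 228.1, so T = 0.00438.

T = 0.00438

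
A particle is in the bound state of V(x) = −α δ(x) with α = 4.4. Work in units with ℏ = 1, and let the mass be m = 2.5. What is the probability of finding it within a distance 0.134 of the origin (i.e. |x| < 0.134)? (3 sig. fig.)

P = 0.948

The normalised bound state is ψ = √κ e^{−κ|x|} with κ = mα/ℏ² = 11.00.
P(|x| < d) = ∫_{−d}^{d} κ e^{−2κ|x|} dx = 1 − e^{−2κd} = 1 − e^{−2.948} = 0.9476.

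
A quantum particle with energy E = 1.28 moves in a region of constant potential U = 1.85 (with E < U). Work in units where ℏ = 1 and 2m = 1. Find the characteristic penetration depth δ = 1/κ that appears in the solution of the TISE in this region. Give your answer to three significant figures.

δ = 1.32

Since E < U the TISE in this region is ψ'' = κ²ψ with κ = √(2m(U − E))/ℏ.
κ = √(2 × 0.5 × 0.57) = 0.7550. The penetration depth is δ = 1/κ = 1.32.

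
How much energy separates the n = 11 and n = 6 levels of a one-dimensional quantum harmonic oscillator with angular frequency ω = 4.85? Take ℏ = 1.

E_n = ℏω(n + ½), so ΔE = (11 − 6) ℏω = 5 × 4.85 = 24.25.

ΔE = 24.3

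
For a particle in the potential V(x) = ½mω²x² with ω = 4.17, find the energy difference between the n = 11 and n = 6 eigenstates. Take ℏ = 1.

ΔE = 20.9

E_n = ℏω(n + ½), so ΔE = (11 − 6) ℏω = 5 × 4.17 = 20.85.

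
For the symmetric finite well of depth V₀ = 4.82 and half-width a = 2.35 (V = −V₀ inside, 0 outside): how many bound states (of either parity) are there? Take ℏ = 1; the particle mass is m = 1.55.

Define the well-strength parameter z₀ = (a/ℏ)√(2mV₀) = 2.35 × √(2·1.55·4.82) = 9.084.
A new bound state (alternating even/odd) appears each time z₀ passes a multiple of π/2, so N = ⌊2z₀/π⌋ + 1 = ⌊5.783⌋ + 1 = 6.

N = 6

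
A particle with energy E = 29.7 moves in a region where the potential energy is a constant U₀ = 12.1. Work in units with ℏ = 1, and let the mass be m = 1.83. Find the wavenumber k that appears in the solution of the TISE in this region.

With E > U₀ the solution is oscillatory, ψ ∝ e^{±ikx} with k = √(2m(E − U₀))/ℏ.
k = √(2 × 1.83 × 17.6) = 8.026.

k = 8.03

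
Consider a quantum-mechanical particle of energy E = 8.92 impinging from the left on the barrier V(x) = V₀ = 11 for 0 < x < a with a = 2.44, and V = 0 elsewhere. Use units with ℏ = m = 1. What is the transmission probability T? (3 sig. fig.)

T = 0.000117

Since E < V₀ the interior solution is evanescent with decay constant κ = √(2m(V₀ − E))/ℏ = 2.040.
κa = 4.977, sinh(κa) = 72.49.
Matching ψ, ψ′ at both faces gives T = [1 + V₀² sinh²(κa) / (4E(V₀ − E))]⁻¹ = 1/8568 = 0.000117.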